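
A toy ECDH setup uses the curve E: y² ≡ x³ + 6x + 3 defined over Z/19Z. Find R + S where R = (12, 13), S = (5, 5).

(12, 13) + (5, 5). λ = (5 - 13)/(5 - 12) ≡ 11/12 mod 19. 12⁻¹ ≡ 8 (mod 19) since 12·8 = 96 ≡ 1, so λ ≡ 12.
  x = λ² - 12 - 5 = 144 - 17 ≡ 13; y = λ·(12 - 13) - 13 ≡ 13. → (13, 13)

(13, 13)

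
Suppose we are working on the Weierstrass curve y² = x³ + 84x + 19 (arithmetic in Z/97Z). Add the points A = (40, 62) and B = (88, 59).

(5, 51)

(40, 62) + (88, 59). λ = (59 - 62)/(88 - 40) ≡ 94/48 mod 97. 48⁻¹ ≡ 95 (mod 97) since 48·95 = 4560 ≡ 1, so λ ≡ 6.
  x = λ² - 40 - 88 = 36 - 128 ≡ 5; y = λ·(40 - 5) - 62 ≡ 51. → (5, 51)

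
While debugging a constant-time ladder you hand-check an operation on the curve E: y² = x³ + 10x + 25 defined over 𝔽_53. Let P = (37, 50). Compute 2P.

(15, 30)

tangent at (37, 50): λ = (3·37² + 10)/(2·50) ≡ 36/47. 47⁻¹ ≡ 44 (mod 53) since 47·44 = 2068 ≡ 1, so λ ≡ 36·44 ≡ 47.
  x = λ² - 37 - 37 = 2209 - 74 ≡ 15; y = λ·(37 - 15) - 50 ≡ 30. → (15, 30)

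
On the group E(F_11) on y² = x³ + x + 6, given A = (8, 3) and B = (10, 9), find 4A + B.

(3, 5)

First 4A:
Repeated addition: build up to 4A.
2A: tangent at (8, 3): λ = (3·8² + 1)/(2·3) ≡ 6/6. 6⁻¹ ≡ 2 (mod 11) since 6·2 = 12 ≡ 1, so λ ≡ 6·2 ≡ 1.
  x = λ² - 8 - 8 = 1 - 16 ≡ 7; y = λ·(8 - 7) - 3 ≡ 9. → (7, 9)
3A: (7, 9) + (8, 3). λ = (3 - 9)/(8 - 7) ≡ 5/1 mod 11. 1⁻¹ ≡ 1 (mod 11), so λ ≡ 5.
  x = λ² - 7 - 8 = 25 - 15 ≡ 10; y = λ·(7 - 10) - 9 ≡ 9. → (10, 9)
4A: (10, 9) + (8, 3). λ = (3 - 9)/(8 - 10) ≡ 5/9 mod 11. 9⁻¹ ≡ 5 (mod 11), so λ ≡ 3.
  x = λ² - 10 - 8 = 9 - 18 ≡ 2; y = λ·(10 - 2) - 9 ≡ 4. → (2, 4)
4A = (2, 4).
Finally 4A + B:
(2, 4) + (10, 9). λ = (9 - 4)/(10 - 2) ≡ 5/8 mod 11. 8⁻¹ ≡ 7 (mod 11), so λ ≡ 2.
  x = λ² - 2 - 10 = 4 - 12 ≡ 3; y = λ·(2 - 3) - 4 ≡ 5. → (3, 5)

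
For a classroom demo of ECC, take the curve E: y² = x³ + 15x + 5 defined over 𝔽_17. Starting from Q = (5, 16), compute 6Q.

(14, 16)

Repeated addition: build up to 6Q.
2Q: tangent at (5, 16): λ = (3·5² + 15)/(2·16) ≡ 5/15. 15⁻¹ ≡ 8 (mod 17) since 15·8 = 120 ≡ 1, so λ ≡ 5·8 ≡ 6.
  x = λ² - 5 - 5 = 36 - 10 ≡ 9; y = λ·(5 - 9) - 16 ≡ 11. → (9, 11)
3Q: (9, 11) + (5, 16). λ = (16 - 11)/(5 - 9) ≡ 5/13 mod 17. 13⁻¹ ≡ 4 (mod 17), so λ ≡ 3.
  x = λ² - 9 - 5 = 9 - 14 ≡ 12; y = λ·(9 - 12) - 11 ≡ 14. → (12, 14)
4Q: (12, 14) + (5, 16). λ = (16 - 14)/(5 - 12) ≡ 2/10 mod 17. 10⁻¹ ≡ 12 (mod 17) since 10·12 = 120 ≡ 1, so λ ≡ 7.
  x = λ² - 12 - 5 = 49 - 17 ≡ 15; y = λ·(12 - 15) - 14 ≡ 16. → (15, 16)
5Q: (15, 16) + (5, 16). λ = (16 - 16)/(5 - 15) ≡ 0/7 mod 17. 7⁻¹ ≡ 5 (mod 17) since 7·5 = 35 ≡ 1, so λ ≡ 0.
  x = λ² - 15 - 5 = 0 - 20 ≡ 14; y = λ·(15 - 14) - 16 ≡ 1. → (14, 1)
6Q: (14, 1) + (5, 16). λ = (16 - 1)/(5 - 14) ≡ 15/8 mod 17. 8⁻¹ ≡ 15 (mod 17), so λ ≡ 4.
  x = λ² - 14 - 5 = 16 - 19 ≡ 14; y = λ·(14 - 14) - 1 ≡ 16. → (14, 16)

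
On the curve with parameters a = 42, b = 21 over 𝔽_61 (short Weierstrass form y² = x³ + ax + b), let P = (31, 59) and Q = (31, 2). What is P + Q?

The two points share x = 31 and their y-coordinates satisfy 59 + 2 ≡ 0 (mod 61), so they are inverses. Their sum is O.

O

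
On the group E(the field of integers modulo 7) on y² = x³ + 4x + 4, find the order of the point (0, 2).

10

2P: tangent at (0, 2): λ = (3·0² + 4)/(2·2) ≡ 4/4. 4⁻¹ ≡ 2 (mod 7) since 4·2 = 8 ≡ 1, so λ ≡ 4·2 ≡ 1.
  x = λ² - 0 - 0 = 1 - 0 ≡ 1; y = λ·(0 - 1) - 2 ≡ 4. → (1, 4)
3P: (1, 4) + (0, 2). λ = (2 - 4)/(0 - 1) ≡ 5/6 mod 7. 6⁻¹ ≡ 6 (mod 7), so λ ≡ 2.
  x = λ² - 1 - 0 = 4 - 1 ≡ 3; y = λ·(1 - 3) - 4 ≡ 6. → (3, 6)
4P: (3, 6) + (0, 2). λ = (2 - 6)/(0 - 3) ≡ 3/4 mod 7. 4⁻¹ ≡ 2 (mod 7), so λ ≡ 6.
  x = λ² - 3 - 0 = 36 - 3 ≡ 5; y = λ·(3 - 5) - 6 ≡ 3. → (5, 3)
5P: (5, 3) + (0, 2). λ = (2 - 3)/(0 - 5) ≡ 6/2 mod 7. 2⁻¹ ≡ 4 (mod 7), so λ ≡ 3.
  x = λ² - 5 - 0 = 9 - 5 ≡ 4; y = λ·(5 - 4) - 3 ≡ 0. → (4, 0)
6P: (4, 0) + (0, 2). λ = (2 - 0)/(0 - 4) ≡ 2/3 mod 7. 3⁻¹ ≡ 5 (mod 7), so λ ≡ 3.
  x = λ² - 4 - 0 = 9 - 4 ≡ 5; y = λ·(4 - 5) - 0 ≡ 4. → (5, 4)
7P: (5, 4) + (0, 2). λ = (2 - 4)/(0 - 5) ≡ 5/2 mod 7. 2⁻¹ ≡ 4 (mod 7) since 2·4 = 8 ≡ 1, so λ ≡ 6.
  x = λ² - 5 - 0 = 36 - 5 ≡ 3; y = λ·(5 - 3) - 4 ≡ 1. → (3, 1)
8P: (3, 1) + (0, 2). λ = (2 - 1)/(0 - 3) ≡ 1/4 mod 7. 4⁻¹ ≡ 2 (mod 7), so λ ≡ 2.
  x = λ² - 3 - 0 = 4 - 3 ≡ 1; y = λ·(3 - 1) - 1 ≡ 3. → (1, 3)
9P: (1, 3) + (0, 2). λ = (2 - 3)/(0 - 1) ≡ 6/6 mod 7. 6⁻¹ ≡ 6 (mod 7), so λ ≡ 1.
  x = λ² - 1 - 0 = 1 - 1 ≡ 0; y = λ·(1 - 0) - 3 ≡ 5. → (0, 5)
10P: (0, 5) + (0, 2): same x and y₁ ≡ -y₂, so the sum is O.
10P = O, so the order is 10.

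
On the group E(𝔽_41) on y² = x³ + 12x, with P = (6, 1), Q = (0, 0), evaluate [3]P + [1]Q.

First 3P:
Repeated addition: build up to 3P.
2P: tangent at (6, 1): λ = (3·6² + 12)/(2·1) ≡ 38/2. 2⁻¹ ≡ 21 (mod 41) since 2·21 = 42 ≡ 1, so λ ≡ 38·21 ≡ 19.
  x = λ² - 6 - 6 = 361 - 12 ≡ 21; y = λ·(6 - 21) - 1 ≡ 1. → (21, 1)
3P: (21, 1) + (6, 1). λ = (1 - 1)/(6 - 21) ≡ 0/26 mod 41. 26⁻¹ ≡ 30 (mod 41) since 26·30 = 780 ≡ 1, so λ ≡ 0.
  x = λ² - 21 - 6 = 0 - 27 ≡ 14; y = λ·(21 - 14) - 1 ≡ 40. → (14, 40)
3P = (14, 40).
Finally 3P + Q:
(14, 40) + (0, 0). λ = (0 - 40)/(0 - 14) ≡ 1/27 mod 41. 27⁻¹ ≡ 38 (mod 41), so λ ≡ 38.
  x = λ² - 14 - 0 = 1444 - 14 ≡ 36; y = λ·(14 - 36) - 40 ≡ 26. → (36, 26)

(36, 26)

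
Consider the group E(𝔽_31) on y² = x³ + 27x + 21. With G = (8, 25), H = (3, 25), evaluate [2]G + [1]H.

(4, 10)

First 2G:
Repeated addition: build up to 2G.
2G: tangent at (8, 25): λ = (3·8² + 27)/(2·25) ≡ 2/19. 19⁻¹ ≡ 18 (mod 31), so λ ≡ 2·18 ≡ 5.
  x = λ² - 8 - 8 = 25 - 16 ≡ 9; y = λ·(8 - 9) - 25 ≡ 1. → (9, 1)
2G = (9, 1).
Finally 2G + H:
(9, 1) + (3, 25). λ = (25 - 1)/(3 - 9) ≡ 24/25 mod 31. 25⁻¹ ≡ 5 (mod 31), so λ ≡ 27.
  x = λ² - 9 - 3 = 729 - 12 ≡ 4; y = λ·(9 - 4) - 1 ≡ 10. → (4, 10)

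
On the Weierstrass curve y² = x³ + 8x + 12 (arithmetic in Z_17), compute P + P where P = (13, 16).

tangent at (13, 16): λ = (3·13² + 8)/(2·16) ≡ 5/15. 15⁻¹ ≡ 8 (mod 17), so λ ≡ 5·8 ≡ 6.
  x = λ² - 13 - 13 = 36 - 26 ≡ 10; y = λ·(13 - 10) - 16 ≡ 2. → (10, 2)

(10, 2)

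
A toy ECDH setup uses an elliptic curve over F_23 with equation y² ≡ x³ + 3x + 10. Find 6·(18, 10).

(15, 7)

Write Q = (18, 10).
Repeated addition: build up to 6Q.
2Q: tangent at (18, 10): λ = (3·18² + 3)/(2·10) ≡ 9/20. 20⁻¹ ≡ 15 (mod 23), so λ ≡ 9·15 ≡ 20.
  x = λ² - 18 - 18 = 400 - 36 ≡ 19; y = λ·(18 - 19) - 10 ≡ 16. → (19, 16)
3Q: (19, 16) + (18, 10). λ = (10 - 16)/(18 - 19) ≡ 17/22 mod 23. 22⁻¹ ≡ 22 (mod 23), so λ ≡ 6.
  x = λ² - 19 - 18 = 36 - 37 ≡ 22; y = λ·(19 - 22) - 16 ≡ 12. → (22, 12)
4Q: (22, 12) + (18, 10). λ = (10 - 12)/(18 - 22) ≡ 21/19 mod 23. 19⁻¹ ≡ 17 (mod 23), so λ ≡ 12.
  x = λ² - 22 - 18 = 144 - 40 ≡ 12; y = λ·(22 - 12) - 12 ≡ 16. → (12, 16)
5Q: (12, 16) + (18, 10). λ = (10 - 16)/(18 - 12) ≡ 17/6 mod 23. 6⁻¹ ≡ 4 (mod 23) since 6·4 = 24 ≡ 1, so λ ≡ 22.
  x = λ² - 12 - 18 = 484 - 30 ≡ 17; y = λ·(12 - 17) - 16 ≡ 12. → (17, 12)
6Q: (17, 12) + (18, 10). λ = (10 - 12)/(18 - 17) ≡ 21/1 mod 23. 1⁻¹ ≡ 1 (mod 23), so λ ≡ 21.
  x = λ² - 17 - 18 = 441 - 35 ≡ 15; y = λ·(17 - 15) - 12 ≡ 7. → (15, 7)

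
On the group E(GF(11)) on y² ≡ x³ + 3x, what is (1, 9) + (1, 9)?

tangent at (1, 9): λ = (3·1² + 3)/(2·9) ≡ 6/7. 7⁻¹ ≡ 8 (mod 11), so λ ≡ 6·8 ≡ 4.
  x = λ² - 1 - 1 = 16 - 2 ≡ 3; y = λ·(1 - 3) - 9 ≡ 5. → (3, 5)

(3, 5)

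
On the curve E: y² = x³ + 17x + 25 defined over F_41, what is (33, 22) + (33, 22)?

tangent at (33, 22): λ = (3·33² + 17)/(2·22) ≡ 4/3. 3⁻¹ ≡ 14 (mod 41) since 3·14 = 42 ≡ 1, so λ ≡ 4·14 ≡ 15.
  x = λ² - 33 - 33 = 225 - 66 ≡ 36; y = λ·(33 - 36) - 22 ≡ 15. → (36, 15)

(36, 15)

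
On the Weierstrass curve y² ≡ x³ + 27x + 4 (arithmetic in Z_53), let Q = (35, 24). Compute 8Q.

(29, 52)

Double-and-add on 8 = (1000)₂. Start with Q = (35, 24) for the leading 1-bit.
double: tangent at (35, 24): λ = (3·35² + 27)/(2·24) ≡ 45/48. 48⁻¹ ≡ 21 (mod 53), so λ ≡ 45·21 ≡ 44.
  x = λ² - 35 - 35 = 1936 - 70 ≡ 11; y = λ·(35 - 11) - 24 ≡ 25. → (11, 25)
double: tangent at (11, 25): λ = (3·11² + 27)/(2·25) ≡ 19/50. 50⁻¹ ≡ 35 (mod 53) since 50·35 = 1750 ≡ 1, so λ ≡ 19·35 ≡ 29.
  x = λ² - 11 - 11 = 841 - 22 ≡ 24; y = λ·(11 - 24) - 25 ≡ 22. → (24, 22)
double: tangent at (24, 22): λ = (3·24² + 27)/(2·22) ≡ 6/44. 44⁻¹ ≡ 47 (mod 53), so λ ≡ 6·47 ≡ 17.
  x = λ² - 24 - 24 = 289 - 48 ≡ 29; y = λ·(24 - 29) - 22 ≡ 52. → (29, 52)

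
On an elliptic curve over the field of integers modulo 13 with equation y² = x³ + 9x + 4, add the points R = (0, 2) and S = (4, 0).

(6, 1)

(0, 2) + (4, 0). λ = (0 - 2)/(4 - 0) ≡ 11/4 mod 13. 4⁻¹ ≡ 10 (mod 13), so λ ≡ 6.
  x = λ² - 0 - 4 = 36 - 4 ≡ 6; y = λ·(0 - 6) - 2 ≡ 1. → (6, 1)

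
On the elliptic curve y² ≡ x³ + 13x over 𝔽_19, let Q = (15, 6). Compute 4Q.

(11, 12)

Repeated addition: build up to 4Q.
2Q: tangent at (15, 6): λ = (3·15² + 13)/(2·6) ≡ 4/12. 12⁻¹ ≡ 8 (mod 19), so λ ≡ 4·8 ≡ 13.
  x = λ² - 15 - 15 = 169 - 30 ≡ 6; y = λ·(15 - 6) - 6 ≡ 16. → (6, 16)
3Q: (6, 16) + (15, 6). λ = (6 - 16)/(15 - 6) ≡ 9/9 mod 19. 9⁻¹ ≡ 17 (mod 19), so λ ≡ 1.
  x = λ² - 6 - 15 = 1 - 21 ≡ 18; y = λ·(6 - 18) - 16 ≡ 10. → (18, 10)
4Q: (18, 10) + (15, 6). λ = (6 - 10)/(15 - 18) ≡ 15/16 mod 19. 16⁻¹ ≡ 6 (mod 19), so λ ≡ 14.
  x = λ² - 18 - 15 = 196 - 33 ≡ 11; y = λ·(18 - 11) - 10 ≡ 12. → (11, 12)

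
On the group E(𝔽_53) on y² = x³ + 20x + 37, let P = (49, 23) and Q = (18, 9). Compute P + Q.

(14, 27)

(49, 23) + (18, 9). λ = (9 - 23)/(18 - 49) ≡ 39/22 mod 53. 22⁻¹ ≡ 41 (mod 53), so λ ≡ 9.
  x = λ² - 49 - 18 = 81 - 67 ≡ 14; y = λ·(49 - 14) - 23 ≡ 27. → (14, 27)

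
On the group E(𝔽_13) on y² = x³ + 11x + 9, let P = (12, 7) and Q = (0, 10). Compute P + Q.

(12, 7) + (0, 10). λ = (10 - 7)/(0 - 12) ≡ 3/1 mod 13. 1⁻¹ ≡ 1 (mod 13), so λ ≡ 3.
  x = λ² - 12 - 0 = 9 - 12 ≡ 10; y = λ·(12 - 10) - 7 ≡ 12. → (10, 12)

(10, 12)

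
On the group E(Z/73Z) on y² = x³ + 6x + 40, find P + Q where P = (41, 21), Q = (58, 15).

(41, 21) + (58, 15). λ = (15 - 21)/(58 - 41) ≡ 67/17 mod 73. 17⁻¹ ≡ 43 (mod 73), so λ ≡ 34.
  x = λ² - 41 - 58 = 1156 - 99 ≡ 35; y = λ·(41 - 35) - 21 ≡ 37. → (35, 37)

(35, 37)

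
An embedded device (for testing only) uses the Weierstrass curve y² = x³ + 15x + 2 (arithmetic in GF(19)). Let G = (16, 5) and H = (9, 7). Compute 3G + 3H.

(11, 4)

First 3G:
Repeated addition: build up to 3G.
2G: tangent at (16, 5): λ = (3·16² + 15)/(2·5) ≡ 4/10. 10⁻¹ ≡ 2 (mod 19), so λ ≡ 4·2 ≡ 8.
  x = λ² - 16 - 16 = 64 - 32 ≡ 13; y = λ·(16 - 13) - 5 ≡ 0. → (13, 0)
3G: (13, 0) + (16, 5). λ = (5 - 0)/(16 - 13) ≡ 5/3 mod 19. 3⁻¹ ≡ 13 (mod 19), so λ ≡ 8.
  x = λ² - 13 - 16 = 64 - 29 ≡ 16; y = λ·(13 - 16) - 0 ≡ 14. → (16, 14)
3G = (16, 14).
Next 3H:
Repeated addition: build up to 3H.
2H: tangent at (9, 7): λ = (3·9² + 15)/(2·7) ≡ 11/14. 14⁻¹ ≡ 15 (mod 19), so λ ≡ 11·15 ≡ 13.
  x = λ² - 9 - 9 = 169 - 18 ≡ 18; y = λ·(9 - 18) - 7 ≡ 9. → (18, 9)
3H: (18, 9) + (9, 7). λ = (7 - 9)/(9 - 18) ≡ 17/10 mod 19. 10⁻¹ ≡ 2 (mod 19) since 10·2 = 20 ≡ 1, so λ ≡ 15.
  x = λ² - 18 - 9 = 225 - 27 ≡ 8; y = λ·(18 - 8) - 9 ≡ 8. → (8, 8)
3H = (8, 8).
Finally 3G + 3H:
(16, 14) + (8, 8). λ = (8 - 14)/(8 - 16) ≡ 13/11 mod 19. 11⁻¹ ≡ 7 (mod 19), so λ ≡ 15.
  x = λ² - 16 - 8 = 225 - 24 ≡ 11; y = λ·(16 - 11) - 14 ≡ 4. → (11, 4)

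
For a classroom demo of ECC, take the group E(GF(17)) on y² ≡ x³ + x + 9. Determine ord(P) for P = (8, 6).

2P: tangent at (8, 6): λ = (3·8² + 1)/(2·6) ≡ 6/12. 12⁻¹ ≡ 10 (mod 17), so λ ≡ 6·10 ≡ 9.
  x = λ² - 8 - 8 = 81 - 16 ≡ 14; y = λ·(8 - 14) - 6 ≡ 8. → (14, 8)
3P: (14, 8) + (8, 6). λ = (6 - 8)/(8 - 14) ≡ 15/11 mod 17. 11⁻¹ ≡ 14 (mod 17) since 11·14 = 154 ≡ 1, so λ ≡ 6.
  x = λ² - 14 - 8 = 36 - 22 ≡ 14; y = λ·(14 - 14) - 8 ≡ 9. → (14, 9)
4P: (14, 9) + (8, 6). λ = (6 - 9)/(8 - 14) ≡ 14/11 mod 17. 11⁻¹ ≡ 14 (mod 17) since 11·14 = 154 ≡ 1, so λ ≡ 9.
  x = λ² - 14 - 8 = 81 - 22 ≡ 8; y = λ·(14 - 8) - 9 ≡ 11. → (8, 11)
5P: (8, 11) + (8, 6): same x and y₁ ≡ -y₂, so the sum is 𝒪.
5P = 𝒪, so the order is 5.

5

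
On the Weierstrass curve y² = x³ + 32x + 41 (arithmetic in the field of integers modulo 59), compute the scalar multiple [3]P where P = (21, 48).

Repeated addition: build up to 3P.
2P: tangent at (21, 48): λ = (3·21² + 32)/(2·48) ≡ 57/37. 37⁻¹ ≡ 8 (mod 59), so λ ≡ 57·8 ≡ 43.
  x = λ² - 21 - 21 = 1849 - 42 ≡ 37; y = λ·(21 - 37) - 48 ≡ 31. → (37, 31)
3P: (37, 31) + (21, 48). λ = (48 - 31)/(21 - 37) ≡ 17/43 mod 59. 43⁻¹ ≡ 11 (mod 59) since 43·11 = 473 ≡ 1, so λ ≡ 10.
  x = λ² - 37 - 21 = 100 - 58 ≡ 42; y = λ·(37 - 42) - 31 ≡ 37. → (42, 37)

(42, 37)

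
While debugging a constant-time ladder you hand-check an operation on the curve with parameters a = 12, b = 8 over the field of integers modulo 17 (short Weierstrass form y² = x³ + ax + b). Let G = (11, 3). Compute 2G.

(4, 1)

tangent at (11, 3): λ = (3·11² + 12)/(2·3) ≡ 1/6. 6⁻¹ ≡ 3 (mod 17), so λ ≡ 1·3 ≡ 3.
  x = λ² - 11 - 11 = 9 - 22 ≡ 4; y = λ·(11 - 4) - 3 ≡ 1. → (4, 1)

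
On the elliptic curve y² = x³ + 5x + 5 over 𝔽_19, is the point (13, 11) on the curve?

no

y² = 11² ≡ 7; x³ + 5x + 5 = 2267 ≡ 6 (mod 19). 7 ≠ 6.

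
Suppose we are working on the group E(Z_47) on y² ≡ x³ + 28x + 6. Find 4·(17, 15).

Write P = (17, 15).
Repeated addition: build up to 4P.
2P: tangent at (17, 15): λ = (3·17² + 28)/(2·15) ≡ 2/30. 30⁻¹ ≡ 11 (mod 47) since 30·11 = 330 ≡ 1, so λ ≡ 2·11 ≡ 22.
  x = λ² - 17 - 17 = 484 - 34 ≡ 27; y = λ·(17 - 27) - 15 ≡ 0. → (27, 0)
3P: (27, 0) + (17, 15). λ = (15 - 0)/(17 - 27) ≡ 15/37 mod 47. 37⁻¹ ≡ 14 (mod 47) since 37·14 = 518 ≡ 1, so λ ≡ 22.
  x = λ² - 27 - 17 = 484 - 44 ≡ 17; y = λ·(27 - 17) - 0 ≡ 32. → (17, 32)
4P: (17, 32) + (17, 15): same x and y₁ ≡ -y₂, so the sum is O.

O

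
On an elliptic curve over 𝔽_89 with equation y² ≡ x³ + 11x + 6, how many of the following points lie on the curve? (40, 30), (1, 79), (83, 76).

(40, 30): 30² ≡ 10, rhs ≡ 10 → on.
(1, 79): 79² ≡ 11, rhs ≡ 18 → off.
(83, 76): 76² ≡ 80, rhs ≡ 80 → on.

2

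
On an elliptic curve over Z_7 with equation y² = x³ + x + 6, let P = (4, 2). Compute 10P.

(4, 5)

Double-and-add on 10 = (1010)₂. Start with P = (4, 2) for the leading 1-bit.
double: tangent at (4, 2): λ = (3·4² + 1)/(2·2) ≡ 0/4. 4⁻¹ ≡ 2 (mod 7), so λ ≡ 0·2 ≡ 0.
  x = λ² - 4 - 4 = 0 - 8 ≡ 6; y = λ·(4 - 6) - 2 ≡ 5. → (6, 5)
double: tangent at (6, 5): λ = (3·6² + 1)/(2·5) ≡ 4/3. 3⁻¹ ≡ 5 (mod 7) since 3·5 = 15 ≡ 1, so λ ≡ 4·5 ≡ 6.
  x = λ² - 6 - 6 = 36 - 12 ≡ 3; y = λ·(6 - 3) - 5 ≡ 6. → (3, 6)
add P: (3, 6) + (4, 2). λ = (2 - 6)/(4 - 3) ≡ 3/1 mod 7. 1⁻¹ ≡ 1 (mod 7) since 1·1 = 1 ≡ 1, so λ ≡ 3.
  x = λ² - 3 - 4 = 9 - 7 ≡ 2; y = λ·(3 - 2) - 6 ≡ 4. → (2, 4)
double: tangent at (2, 4): λ = (3·2² + 1)/(2·4) ≡ 6/1. 1⁻¹ ≡ 1 (mod 7), so λ ≡ 6·1 ≡ 6.
  x = λ² - 2 - 2 = 36 - 4 ≡ 4; y = λ·(2 - 4) - 4 ≡ 5. → (4, 5)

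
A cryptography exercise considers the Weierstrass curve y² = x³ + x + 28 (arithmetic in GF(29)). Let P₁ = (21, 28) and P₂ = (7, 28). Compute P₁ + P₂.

(21, 28) + (7, 28). λ = (28 - 28)/(7 - 21) ≡ 0/15 mod 29. 15⁻¹ ≡ 2 (mod 29), so λ ≡ 0.
  x = λ² - 21 - 7 = 0 - 28 ≡ 1; y = λ·(21 - 1) - 28 ≡ 1. → (1, 1)

(1, 1)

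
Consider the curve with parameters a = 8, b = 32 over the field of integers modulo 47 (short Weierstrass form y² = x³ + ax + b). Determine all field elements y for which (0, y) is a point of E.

19, 28

x³ + 8x + 32 = 32 ≡ 32 (mod 47).
Square roots of 32 mod 47: 19 and 28 (since 19² = 361 ≡ 32).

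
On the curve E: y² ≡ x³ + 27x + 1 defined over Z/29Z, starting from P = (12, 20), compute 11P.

(4, 17)

Double-and-add on 11 = (1011)₂. Start with P = (12, 20) for the leading 1-bit.
double: tangent at (12, 20): λ = (3·12² + 27)/(2·20) ≡ 24/11. 11⁻¹ ≡ 8 (mod 29) since 11·8 = 88 ≡ 1, so λ ≡ 24·8 ≡ 18.
  x = λ² - 12 - 12 = 324 - 24 ≡ 10; y = λ·(12 - 10) - 20 ≡ 16. → (10, 16)
double: tangent at (10, 16): λ = (3·10² + 27)/(2·16) ≡ 8/3. 3⁻¹ ≡ 10 (mod 29), so λ ≡ 8·10 ≡ 22.
  x = λ² - 10 - 10 = 484 - 20 ≡ 0; y = λ·(10 - 0) - 16 ≡ 1. → (0, 1)
add P: (0, 1) + (12, 20). λ = (20 - 1)/(12 - 0) ≡ 19/12 mod 29. 12⁻¹ ≡ 17 (mod 29), so λ ≡ 4.
  x = λ² - 0 - 12 = 16 - 12 ≡ 4; y = λ·(0 - 4) - 1 ≡ 12. → (4, 12)
double: tangent at (4, 12): λ = (3·4² + 27)/(2·12) ≡ 17/24. 24⁻¹ ≡ 23 (mod 29), so λ ≡ 17·23 ≡ 14.
  x = λ² - 4 - 4 = 196 - 8 ≡ 14; y = λ·(4 - 14) - 12 ≡ 22. → (14, 22)
add P: (14, 22) + (12, 20). λ = (20 - 22)/(12 - 14) ≡ 27/27 mod 29. 27⁻¹ ≡ 14 (mod 29), so λ ≡ 1.
  x = λ² - 14 - 12 = 1 - 26 ≡ 4; y = λ·(14 - 4) - 22 ≡ 17. → (4, 17)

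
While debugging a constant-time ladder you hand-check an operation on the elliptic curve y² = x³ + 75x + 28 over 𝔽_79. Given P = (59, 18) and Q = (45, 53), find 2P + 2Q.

First 2P:
Repeated addition: build up to 2P.
2P: tangent at (59, 18): λ = (3·59² + 75)/(2·18) ≡ 11/36. 36⁻¹ ≡ 11 (mod 79), so λ ≡ 11·11 ≡ 42.
  x = λ² - 59 - 59 = 1764 - 118 ≡ 66; y = λ·(59 - 66) - 18 ≡ 4. → (66, 4)
2P = (66, 4).
Next 2Q:
Repeated addition: build up to 2Q.
2Q: tangent at (45, 53): λ = (3·45² + 75)/(2·53) ≡ 67/27. 27⁻¹ ≡ 41 (mod 79) since 27·41 = 1107 ≡ 1, so λ ≡ 67·41 ≡ 61.
  x = λ² - 45 - 45 = 3721 - 90 ≡ 76; y = λ·(45 - 76) - 53 ≡ 31. → (76, 31)
2Q = (76, 31).
Finally 2P + 2Q:
(66, 4) + (76, 31). λ = (31 - 4)/(76 - 66) ≡ 27/10 mod 79. 10⁻¹ ≡ 8 (mod 79), so λ ≡ 58.
  x = λ² - 66 - 76 = 3364 - 142 ≡ 62; y = λ·(66 - 62) - 4 ≡ 70. → (62, 70)

(62, 70)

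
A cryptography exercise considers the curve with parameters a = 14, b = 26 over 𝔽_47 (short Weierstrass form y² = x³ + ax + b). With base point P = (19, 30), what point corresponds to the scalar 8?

Double-and-add on 8 = (1000)₂. Start with P = (19, 30) for the leading 1-bit.
double: tangent at (19, 30): λ = (3·19² + 14)/(2·30) ≡ 16/13. 13⁻¹ ≡ 29 (mod 47) since 13·29 = 377 ≡ 1, so λ ≡ 16·29 ≡ 41.
  x = λ² - 19 - 19 = 1681 - 38 ≡ 45; y = λ·(19 - 45) - 30 ≡ 32. → (45, 32)
double: tangent at (45, 32): λ = (3·45² + 14)/(2·32) ≡ 26/17. 17⁻¹ ≡ 36 (mod 47), so λ ≡ 26·36 ≡ 43.
  x = λ² - 45 - 45 = 1849 - 90 ≡ 20; y = λ·(45 - 20) - 32 ≡ 9. → (20, 9)
double: tangent at (20, 9): λ = (3·20² + 14)/(2·9) ≡ 39/18. 18⁻¹ ≡ 34 (mod 47), so λ ≡ 39·34 ≡ 10.
  x = λ² - 20 - 20 = 100 - 40 ≡ 13; y = λ·(20 - 13) - 9 ≡ 14. → (13, 14)

(13, 14)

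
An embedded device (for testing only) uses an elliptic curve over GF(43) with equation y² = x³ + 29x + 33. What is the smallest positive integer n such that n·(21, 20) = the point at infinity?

6

2P: tangent at (21, 20): λ = (3·21² + 29)/(2·20) ≡ 19/40. 40⁻¹ ≡ 14 (mod 43), so λ ≡ 19·14 ≡ 8.
  x = λ² - 21 - 21 = 64 - 42 ≡ 22; y = λ·(21 - 22) - 20 ≡ 15. → (22, 15)
3P: (22, 15) + (21, 20). λ = (20 - 15)/(21 - 22) ≡ 5/42 mod 43. 42⁻¹ ≡ 42 (mod 43), so λ ≡ 38.
  x = λ² - 22 - 21 = 1444 - 43 ≡ 25; y = λ·(22 - 25) - 15 ≡ 0. → (25, 0)
4P: (25, 0) + (21, 20). λ = (20 - 0)/(21 - 25) ≡ 20/39 mod 43. 39⁻¹ ≡ 32 (mod 43) since 39·32 = 1248 ≡ 1, so λ ≡ 38.
  x = λ² - 25 - 21 = 1444 - 46 ≡ 22; y = λ·(25 - 22) - 0 ≡ 28. → (22, 28)
5P: (22, 28) + (21, 20). λ = (20 - 28)/(21 - 22) ≡ 35/42 mod 43. 42⁻¹ ≡ 42 (mod 43) since 42·42 = 1764 ≡ 1, so λ ≡ 8.
  x = λ² - 22 - 21 = 64 - 43 ≡ 21; y = λ·(22 - 21) - 28 ≡ 23. → (21, 23)
6P: (21, 23) + (21, 20): same x and y₁ ≡ -y₂, so the sum is the point at infinity.
6P = the point at infinity, so the order is 6.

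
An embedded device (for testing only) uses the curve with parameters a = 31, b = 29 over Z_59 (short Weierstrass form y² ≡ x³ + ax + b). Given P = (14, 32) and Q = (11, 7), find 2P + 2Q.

(52, 0)

First 2P:
Repeated addition: build up to 2P.
2P: tangent at (14, 32): λ = (3·14² + 31)/(2·32) ≡ 29/5. 5⁻¹ ≡ 12 (mod 59), so λ ≡ 29·12 ≡ 53.
  x = λ² - 14 - 14 = 2809 - 28 ≡ 8; y = λ·(14 - 8) - 32 ≡ 50. → (8, 50)
2P = (8, 50).
Next 2Q:
Repeated addition: build up to 2Q.
2Q: tangent at (11, 7): λ = (3·11² + 31)/(2·7) ≡ 40/14. 14⁻¹ ≡ 38 (mod 59), so λ ≡ 40·38 ≡ 45.
  x = λ² - 11 - 11 = 2025 - 22 ≡ 56; y = λ·(11 - 56) - 7 ≡ 33. → (56, 33)
2Q = (56, 33).
Finally 2P + 2Q:
(8, 50) + (56, 33). λ = (33 - 50)/(56 - 8) ≡ 42/48 mod 59. 48⁻¹ ≡ 16 (mod 59), so λ ≡ 23.
  x = λ² - 8 - 56 = 529 - 64 ≡ 52; y = λ·(8 - 52) - 50 ≡ 0. → (52, 0)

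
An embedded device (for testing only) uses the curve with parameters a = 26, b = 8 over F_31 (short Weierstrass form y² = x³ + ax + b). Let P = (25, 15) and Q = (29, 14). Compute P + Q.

(10, 20)

(25, 15) + (29, 14). λ = (14 - 15)/(29 - 25) ≡ 30/4 mod 31. 4⁻¹ ≡ 8 (mod 31) since 4·8 = 32 ≡ 1, so λ ≡ 23.
  x = λ² - 25 - 29 = 529 - 54 ≡ 10; y = λ·(25 - 10) - 15 ≡ 20. → (10, 20)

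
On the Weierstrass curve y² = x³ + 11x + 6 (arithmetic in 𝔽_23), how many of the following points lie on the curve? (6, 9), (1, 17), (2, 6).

(6, 9): 9² ≡ 12, rhs ≡ 12 → on.
(1, 17): 17² ≡ 13, rhs ≡ 18 → off.
(2, 6): 6² ≡ 13, rhs ≡ 13 → on.

2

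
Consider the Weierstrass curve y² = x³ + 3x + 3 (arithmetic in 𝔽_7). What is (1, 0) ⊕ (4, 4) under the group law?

(1, 0) + (4, 4). λ = (4 - 0)/(4 - 1) ≡ 4/3 mod 7. 3⁻¹ ≡ 5 (mod 7) since 3·5 = 15 ≡ 1, so λ ≡ 6.
  x = λ² - 1 - 4 = 36 - 5 ≡ 3; y = λ·(1 - 3) - 0 ≡ 2. → (3, 2)

(3, 2)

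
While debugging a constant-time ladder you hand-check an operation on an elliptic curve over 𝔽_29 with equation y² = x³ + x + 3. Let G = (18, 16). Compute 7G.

(18, 13)

Repeated addition: build up to 7G.
2G: tangent at (18, 16): λ = (3·18² + 1)/(2·16) ≡ 16/3. 3⁻¹ ≡ 10 (mod 29) since 3·10 = 30 ≡ 1, so λ ≡ 16·10 ≡ 15.
  x = λ² - 18 - 18 = 225 - 36 ≡ 15; y = λ·(18 - 15) - 16 ≡ 0. → (15, 0)
3G: (15, 0) + (18, 16). λ = (16 - 0)/(18 - 15) ≡ 16/3 mod 29. 3⁻¹ ≡ 10 (mod 29) since 3·10 = 30 ≡ 1, so λ ≡ 15.
  x = λ² - 15 - 18 = 225 - 33 ≡ 18; y = λ·(15 - 18) - 0 ≡ 13. → (18, 13)
4G: (18, 13) + (18, 16): same x and y₁ ≡ -y₂, so the sum is ∞.
5G: ∞ + (18, 16) = (18, 16) (identity).
6G: tangent at (18, 16): λ = (3·18² + 1)/(2·16) ≡ 16/3. 3⁻¹ ≡ 10 (mod 29) since 3·10 = 30 ≡ 1, so λ ≡ 16·10 ≡ 15.
  x = λ² - 18 - 18 = 225 - 36 ≡ 15; y = λ·(18 - 15) - 16 ≡ 0. → (15, 0)
7G: (15, 0) + (18, 16). λ = (16 - 0)/(18 - 15) ≡ 16/3 mod 29. 3⁻¹ ≡ 10 (mod 29) since 3·10 = 30 ≡ 1, so λ ≡ 15.
  x = λ² - 15 - 18 = 225 - 33 ≡ 18; y = λ·(15 - 18) - 0 ≡ 13. → (18, 13)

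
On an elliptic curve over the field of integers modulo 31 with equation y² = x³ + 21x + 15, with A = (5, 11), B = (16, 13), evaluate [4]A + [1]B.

(10, 4)

First 4A:
Repeated addition: build up to 4A.
2A: tangent at (5, 11): λ = (3·5² + 21)/(2·11) ≡ 3/22. 22⁻¹ ≡ 24 (mod 31), so λ ≡ 3·24 ≡ 10.
  x = λ² - 5 - 5 = 100 - 10 ≡ 28; y = λ·(5 - 28) - 11 ≡ 7. → (28, 7)
3A: (28, 7) + (5, 11). λ = (11 - 7)/(5 - 28) ≡ 4/8 mod 31. 8⁻¹ ≡ 4 (mod 31), so λ ≡ 16.
  x = λ² - 28 - 5 = 256 - 33 ≡ 6; y = λ·(28 - 6) - 7 ≡ 4. → (6, 4)
4A: (6, 4) + (5, 11). λ = (11 - 4)/(5 - 6) ≡ 7/30 mod 31. 30⁻¹ ≡ 30 (mod 31) since 30·30 = 900 ≡ 1, so λ ≡ 24.
  x = λ² - 6 - 5 = 576 - 11 ≡ 7; y = λ·(6 - 7) - 4 ≡ 3. → (7, 3)
4A = (7, 3).
Finally 4A + B:
(7, 3) + (16, 13). λ = (13 - 3)/(16 - 7) ≡ 10/9 mod 31. 9⁻¹ ≡ 7 (mod 31), so λ ≡ 8.
  x = λ² - 7 - 16 = 64 - 23 ≡ 10; y = λ·(7 - 10) - 3 ≡ 4. → (10, 4)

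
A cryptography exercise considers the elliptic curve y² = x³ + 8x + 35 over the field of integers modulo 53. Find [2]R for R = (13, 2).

tangent at (13, 2): λ = (3·13² + 8)/(2·2) ≡ 38/4. 4⁻¹ ≡ 40 (mod 53) since 4·40 = 160 ≡ 1, so λ ≡ 38·40 ≡ 36.
  x = λ² - 13 - 13 = 1296 - 26 ≡ 51; y = λ·(13 - 51) - 2 ≡ 8. → (51, 8)

(51, 8)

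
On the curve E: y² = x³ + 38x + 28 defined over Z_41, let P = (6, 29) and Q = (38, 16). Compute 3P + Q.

(21, 1)

First 3P:
Repeated addition: build up to 3P.
2P: tangent at (6, 29): λ = (3·6² + 38)/(2·29) ≡ 23/17. 17⁻¹ ≡ 29 (mod 41), so λ ≡ 23·29 ≡ 11.
  x = λ² - 6 - 6 = 121 - 12 ≡ 27; y = λ·(6 - 27) - 29 ≡ 27. → (27, 27)
3P: (27, 27) + (6, 29). λ = (29 - 27)/(6 - 27) ≡ 2/20 mod 41. 20⁻¹ ≡ 39 (mod 41), so λ ≡ 37.
  x = λ² - 27 - 6 = 1369 - 33 ≡ 24; y = λ·(27 - 24) - 27 ≡ 2. → (24, 2)
3P = (24, 2).
Finally 3P + Q:
(24, 2) + (38, 16). λ = (16 - 2)/(38 - 24) ≡ 14/14 mod 41. 14⁻¹ ≡ 3 (mod 41), so λ ≡ 1.
  x = λ² - 24 - 38 = 1 - 62 ≡ 21; y = λ·(24 - 21) - 2 ≡ 1. → (21, 1)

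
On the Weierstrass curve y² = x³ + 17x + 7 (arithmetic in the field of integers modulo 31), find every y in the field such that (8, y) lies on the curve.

x³ + 17x + 7 = 655 ≡ 4 (mod 31).
Square roots of 4 mod 31: 2 and 29 (since 2² = 4 ≡ 4).

2, 29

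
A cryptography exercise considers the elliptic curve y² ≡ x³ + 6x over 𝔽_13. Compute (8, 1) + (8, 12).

The two points share x = 8 and their y-coordinates satisfy 1 + 12 ≡ 0 (mod 13), so they are inverses. Their sum is the point at infinity.

O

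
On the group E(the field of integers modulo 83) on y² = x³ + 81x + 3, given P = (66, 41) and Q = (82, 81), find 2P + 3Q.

First 2P:
Repeated addition: build up to 2P.
2P: tangent at (66, 41): λ = (3·66² + 81)/(2·41) ≡ 35/82. 82⁻¹ ≡ 82 (mod 83), so λ ≡ 35·82 ≡ 48.
  x = λ² - 66 - 66 = 2304 - 132 ≡ 14; y = λ·(66 - 14) - 41 ≡ 48. → (14, 48)
2P = (14, 48).
Next 3Q:
Repeated addition: build up to 3Q.
2Q: tangent at (82, 81): λ = (3·82² + 81)/(2·81) ≡ 1/79. 79⁻¹ ≡ 62 (mod 83), so λ ≡ 1·62 ≡ 62.
  x = λ² - 82 - 82 = 3844 - 164 ≡ 28; y = λ·(82 - 28) - 81 ≡ 30. → (28, 30)
3Q: (28, 30) + (82, 81). λ = (81 - 30)/(82 - 28) ≡ 51/54 mod 83. 54⁻¹ ≡ 20 (mod 83), so λ ≡ 24.
  x = λ² - 28 - 82 = 576 - 110 ≡ 51; y = λ·(28 - 51) - 30 ≡ 82. → (51, 82)
3Q = (51, 82).
Finally 2P + 3Q:
(14, 48) + (51, 82). λ = (82 - 48)/(51 - 14) ≡ 34/37 mod 83. 37⁻¹ ≡ 9 (mod 83) since 37·9 = 333 ≡ 1, so λ ≡ 57.
  x = λ² - 14 - 51 = 3249 - 65 ≡ 30; y = λ·(14 - 30) - 48 ≡ 36. → (30, 36)

(30, 36)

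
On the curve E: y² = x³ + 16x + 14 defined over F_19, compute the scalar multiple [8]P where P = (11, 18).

Double-and-add on 8 = (1000)₂. Start with P = (11, 18) for the leading 1-bit.
double: tangent at (11, 18): λ = (3·11² + 16)/(2·18) ≡ 18/17. 17⁻¹ ≡ 9 (mod 19), so λ ≡ 18·9 ≡ 10.
  x = λ² - 11 - 11 = 100 - 22 ≡ 2; y = λ·(11 - 2) - 18 ≡ 15. → (2, 15)
double: tangent at (2, 15): λ = (3·2² + 16)/(2·15) ≡ 9/11. 11⁻¹ ≡ 7 (mod 19) since 11·7 = 77 ≡ 1, so λ ≡ 9·7 ≡ 6.
  x = λ² - 2 - 2 = 36 - 4 ≡ 13; y = λ·(2 - 13) - 15 ≡ 14. → (13, 14)
double: tangent at (13, 14): λ = (3·13² + 16)/(2·14) ≡ 10/9. 9⁻¹ ≡ 17 (mod 19), so λ ≡ 10·17 ≡ 18.
  x = λ² - 13 - 13 = 324 - 26 ≡ 13; y = λ·(13 - 13) - 14 ≡ 5. → (13, 5)

(13, 5)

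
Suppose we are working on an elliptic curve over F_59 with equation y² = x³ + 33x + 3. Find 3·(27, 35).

Write P = (27, 35).
Repeated addition: build up to 3P.
2P: tangent at (27, 35): λ = (3·27² + 33)/(2·35) ≡ 37/11. 11⁻¹ ≡ 43 (mod 59), so λ ≡ 37·43 ≡ 57.
  x = λ² - 27 - 27 = 3249 - 54 ≡ 9; y = λ·(27 - 9) - 35 ≡ 47. → (9, 47)
3P: (9, 47) + (27, 35). λ = (35 - 47)/(27 - 9) ≡ 47/18 mod 59. 18⁻¹ ≡ 23 (mod 59) since 18·23 = 414 ≡ 1, so λ ≡ 19.
  x = λ² - 9 - 27 = 361 - 36 ≡ 30; y = λ·(9 - 30) - 47 ≡ 26. → (30, 26)

(30, 26)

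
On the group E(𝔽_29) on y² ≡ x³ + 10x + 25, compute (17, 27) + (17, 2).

The two points share x = 17 and their y-coordinates satisfy 27 + 2 ≡ 0 (mod 29), so they are inverses. Their sum is O.

O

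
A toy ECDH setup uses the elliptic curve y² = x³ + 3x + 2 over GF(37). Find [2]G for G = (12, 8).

tangent at (12, 8): λ = (3·12² + 3)/(2·8) ≡ 28/16. 16⁻¹ ≡ 7 (mod 37), so λ ≡ 28·7 ≡ 11.
  x = λ² - 12 - 12 = 121 - 24 ≡ 23; y = λ·(12 - 23) - 8 ≡ 19. → (23, 19)

(23, 19)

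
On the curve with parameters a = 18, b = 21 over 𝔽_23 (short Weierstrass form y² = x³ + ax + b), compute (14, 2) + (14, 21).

The two points share x = 14 and their y-coordinates satisfy 2 + 21 ≡ 0 (mod 23), so they are inverses. Their sum is 𝒪.

O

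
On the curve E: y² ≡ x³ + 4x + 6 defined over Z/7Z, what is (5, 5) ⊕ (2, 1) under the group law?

(5, 5) + (2, 1). λ = (1 - 5)/(2 - 5) ≡ 3/4 mod 7. 4⁻¹ ≡ 2 (mod 7), so λ ≡ 6.
  x = λ² - 5 - 2 = 36 - 7 ≡ 1; y = λ·(5 - 1) - 5 ≡ 5. → (1, 5)

(1, 5)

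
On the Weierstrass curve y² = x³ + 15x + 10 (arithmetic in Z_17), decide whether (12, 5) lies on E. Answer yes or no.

no

y² = 5² ≡ 8; x³ + 15x + 10 = 1918 ≡ 14 (mod 17). 8 ≠ 14.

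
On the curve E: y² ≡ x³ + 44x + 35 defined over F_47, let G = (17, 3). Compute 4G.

Double-and-add on 4 = (100)₂. Start with G = (17, 3) for the leading 1-bit.
double: tangent at (17, 3): λ = (3·17² + 44)/(2·3) ≡ 18/6. 6⁻¹ ≡ 8 (mod 47) since 6·8 = 48 ≡ 1, so λ ≡ 18·8 ≡ 3.
  x = λ² - 17 - 17 = 9 - 34 ≡ 22; y = λ·(17 - 22) - 3 ≡ 29. → (22, 29)
double: tangent at (22, 29): λ = (3·22² + 44)/(2·29) ≡ 39/11. 11⁻¹ ≡ 30 (mod 47) since 11·30 = 330 ≡ 1, so λ ≡ 39·30 ≡ 42.
  x = λ² - 22 - 22 = 1764 - 44 ≡ 28; y = λ·(22 - 28) - 29 ≡ 1. → (28, 1)

(28, 1)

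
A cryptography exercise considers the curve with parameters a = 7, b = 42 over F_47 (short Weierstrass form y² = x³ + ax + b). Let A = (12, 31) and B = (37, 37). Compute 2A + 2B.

(20, 45)

First 2A:
Repeated addition: build up to 2A.
2A: tangent at (12, 31): λ = (3·12² + 7)/(2·31) ≡ 16/15. 15⁻¹ ≡ 22 (mod 47), so λ ≡ 16·22 ≡ 23.
  x = λ² - 12 - 12 = 529 - 24 ≡ 35; y = λ·(12 - 35) - 31 ≡ 4. → (35, 4)
2A = (35, 4).
Next 2B:
Repeated addition: build up to 2B.
2B: tangent at (37, 37): λ = (3·37² + 7)/(2·37) ≡ 25/27. 27⁻¹ ≡ 7 (mod 47), so λ ≡ 25·7 ≡ 34.
  x = λ² - 37 - 37 = 1156 - 74 ≡ 1; y = λ·(37 - 1) - 37 ≡ 12. → (1, 12)
2B = (1, 12).
Finally 2A + 2B:
(35, 4) + (1, 12). λ = (12 - 4)/(1 - 35) ≡ 8/13 mod 47. 13⁻¹ ≡ 29 (mod 47) since 13·29 = 377 ≡ 1, so λ ≡ 44.
  x = λ² - 35 - 1 = 1936 - 36 ≡ 20; y = λ·(35 - 20) - 4 ≡ 45. → (20, 45)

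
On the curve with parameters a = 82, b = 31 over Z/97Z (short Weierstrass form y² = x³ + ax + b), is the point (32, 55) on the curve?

yes

y² = 55² ≡ 18; x³ + 82x + 31 = 35423 ≡ 18 (mod 97). 18 = 18.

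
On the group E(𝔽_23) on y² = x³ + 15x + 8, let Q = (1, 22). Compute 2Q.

tangent at (1, 22): λ = (3·1² + 15)/(2·22) ≡ 18/21. 21⁻¹ ≡ 11 (mod 23) since 21·11 = 231 ≡ 1, so λ ≡ 18·11 ≡ 14.
  x = λ² - 1 - 1 = 196 - 2 ≡ 10; y = λ·(1 - 10) - 22 ≡ 13. → (10, 13)

(10, 13)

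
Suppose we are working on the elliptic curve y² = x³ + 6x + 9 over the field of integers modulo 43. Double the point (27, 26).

tangent at (27, 26): λ = (3·27² + 6)/(2·26) ≡ 0/9. 9⁻¹ ≡ 24 (mod 43) since 9·24 = 216 ≡ 1, so λ ≡ 0·24 ≡ 0.
  x = λ² - 27 - 27 = 0 - 54 ≡ 32; y = λ·(27 - 32) - 26 ≡ 17. → (32, 17)

(32, 17)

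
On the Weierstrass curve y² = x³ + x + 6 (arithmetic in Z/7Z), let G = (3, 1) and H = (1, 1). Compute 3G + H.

First 3G:
Repeated addition: build up to 3G.
2G: tangent at (3, 1): λ = (3·3² + 1)/(2·1) ≡ 0/2. 2⁻¹ ≡ 4 (mod 7) since 2·4 = 8 ≡ 1, so λ ≡ 0·4 ≡ 0.
  x = λ² - 3 - 3 = 0 - 6 ≡ 1; y = λ·(3 - 1) - 1 ≡ 6. → (1, 6)
3G: (1, 6) + (3, 1). λ = (1 - 6)/(3 - 1) ≡ 2/2 mod 7. 2⁻¹ ≡ 4 (mod 7) since 2·4 = 8 ≡ 1, so λ ≡ 1.
  x = λ² - 1 - 3 = 1 - 4 ≡ 4; y = λ·(1 - 4) - 6 ≡ 5. → (4, 5)
3G = (4, 5).
Finally 3G + H:
(4, 5) + (1, 1). λ = (1 - 5)/(1 - 4) ≡ 3/4 mod 7. 4⁻¹ ≡ 2 (mod 7) since 4·2 = 8 ≡ 1, so λ ≡ 6.
  x = λ² - 4 - 1 = 36 - 5 ≡ 3; y = λ·(4 - 3) - 5 ≡ 1. → (3, 1)

(3, 1)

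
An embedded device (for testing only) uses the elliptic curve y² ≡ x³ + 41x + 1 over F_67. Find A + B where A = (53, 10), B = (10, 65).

(21, 41)

(53, 10) + (10, 65). λ = (65 - 10)/(10 - 53) ≡ 55/24 mod 67. 24⁻¹ ≡ 14 (mod 67), so λ ≡ 33.
  x = λ² - 53 - 10 = 1089 - 63 ≡ 21; y = λ·(53 - 21) - 10 ≡ 41. → (21, 41)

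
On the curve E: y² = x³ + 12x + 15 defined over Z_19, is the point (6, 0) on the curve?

y² = 0² ≡ 0; x³ + 12x + 15 = 303 ≡ 18 (mod 19). 0 ≠ 18.

no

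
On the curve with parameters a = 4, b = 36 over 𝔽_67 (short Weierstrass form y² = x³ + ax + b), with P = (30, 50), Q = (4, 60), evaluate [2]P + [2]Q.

First 2P:
Repeated addition: build up to 2P.
2P: tangent at (30, 50): λ = (3·30² + 4)/(2·50) ≡ 24/33. 33⁻¹ ≡ 65 (mod 67), so λ ≡ 24·65 ≡ 19.
  x = λ² - 30 - 30 = 361 - 60 ≡ 33; y = λ·(30 - 33) - 50 ≡ 27. → (33, 27)
2P = (33, 27).
Next 2Q:
Repeated addition: build up to 2Q.
2Q: tangent at (4, 60): λ = (3·4² + 4)/(2·60) ≡ 52/53. 53⁻¹ ≡ 43 (mod 67), so λ ≡ 52·43 ≡ 25.
  x = λ² - 4 - 4 = 625 - 8 ≡ 14; y = λ·(4 - 14) - 60 ≡ 25. → (14, 25)
2Q = (14, 25).
Finally 2P + 2Q:
(33, 27) + (14, 25). λ = (25 - 27)/(14 - 33) ≡ 65/48 mod 67. 48⁻¹ ≡ 7 (mod 67), so λ ≡ 53.
  x = λ² - 33 - 14 = 2809 - 47 ≡ 15; y = λ·(33 - 15) - 27 ≡ 56. → (15, 56)

(15, 56)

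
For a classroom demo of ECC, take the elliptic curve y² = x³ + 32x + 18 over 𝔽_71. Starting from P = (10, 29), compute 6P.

(22, 9)

Repeated addition: build up to 6P.
2P: tangent at (10, 29): λ = (3·10² + 32)/(2·29) ≡ 48/58. 58⁻¹ ≡ 60 (mod 71), so λ ≡ 48·60 ≡ 40.
  x = λ² - 10 - 10 = 1600 - 20 ≡ 18; y = λ·(10 - 18) - 29 ≡ 6. → (18, 6)
3P: (18, 6) + (10, 29). λ = (29 - 6)/(10 - 18) ≡ 23/63 mod 71. 63⁻¹ ≡ 62 (mod 71) since 63·62 = 3906 ≡ 1, so λ ≡ 6.
  x = λ² - 18 - 10 = 36 - 28 ≡ 8; y = λ·(18 - 8) - 6 ≡ 54. → (8, 54)
4P: (8, 54) + (10, 29). λ = (29 - 54)/(10 - 8) ≡ 46/2 mod 71. 2⁻¹ ≡ 36 (mod 71), so λ ≡ 23.
  x = λ² - 8 - 10 = 529 - 18 ≡ 14; y = λ·(8 - 14) - 54 ≡ 21. → (14, 21)
5P: (14, 21) + (10, 29). λ = (29 - 21)/(10 - 14) ≡ 8/67 mod 71. 67⁻¹ ≡ 53 (mod 71) since 67·53 = 3551 ≡ 1, so λ ≡ 69.
  x = λ² - 14 - 10 = 4761 - 24 ≡ 51; y = λ·(14 - 51) - 21 ≡ 53. → (51, 53)
6P: (51, 53) + (10, 29). λ = (29 - 53)/(10 - 51) ≡ 47/30 mod 71. 30⁻¹ ≡ 45 (mod 71) since 30·45 = 1350 ≡ 1, so λ ≡ 56.
  x = λ² - 51 - 10 = 3136 - 61 ≡ 22; y = λ·(51 - 22) - 53 ≡ 9. → (22, 9)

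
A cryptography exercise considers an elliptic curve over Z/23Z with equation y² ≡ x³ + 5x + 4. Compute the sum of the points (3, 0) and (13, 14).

(3, 0) + (13, 14). λ = (14 - 0)/(13 - 3) ≡ 14/10 mod 23. 10⁻¹ ≡ 7 (mod 23) since 10·7 = 70 ≡ 1, so λ ≡ 6.
  x = λ² - 3 - 13 = 36 - 16 ≡ 20; y = λ·(3 - 20) - 0 ≡ 13. → (20, 13)

(20, 13)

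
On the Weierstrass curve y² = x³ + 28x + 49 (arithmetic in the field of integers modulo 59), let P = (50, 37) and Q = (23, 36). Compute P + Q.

(31, 38)

(50, 37) + (23, 36). λ = (36 - 37)/(23 - 50) ≡ 58/32 mod 59. 32⁻¹ ≡ 24 (mod 59), so λ ≡ 35.
  x = λ² - 50 - 23 = 1225 - 73 ≡ 31; y = λ·(50 - 31) - 37 ≡ 38. → (31, 38)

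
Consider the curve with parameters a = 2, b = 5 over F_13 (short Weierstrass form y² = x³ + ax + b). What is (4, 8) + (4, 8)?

(4, 5)

tangent at (4, 8): λ = (3·4² + 2)/(2·8) ≡ 11/3. 3⁻¹ ≡ 9 (mod 13), so λ ≡ 11·9 ≡ 8.
  x = λ² - 4 - 4 = 64 - 8 ≡ 4; y = λ·(4 - 4) - 8 ≡ 5. → (4, 5)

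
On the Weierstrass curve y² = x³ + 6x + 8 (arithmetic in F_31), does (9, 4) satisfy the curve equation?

y² = 4² ≡ 16; x³ + 6x + 8 = 791 ≡ 16 (mod 31). 16 = 16.

yes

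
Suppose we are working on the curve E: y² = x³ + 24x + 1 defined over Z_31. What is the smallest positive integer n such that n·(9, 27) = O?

2P: tangent at (9, 27): λ = (3·9² + 24)/(2·27) ≡ 19/23. 23⁻¹ ≡ 27 (mod 31) since 23·27 = 621 ≡ 1, so λ ≡ 19·27 ≡ 17.
  x = λ² - 9 - 9 = 289 - 18 ≡ 23; y = λ·(9 - 23) - 27 ≡ 14. → (23, 14)
3P: (23, 14) + (9, 27). λ = (27 - 14)/(9 - 23) ≡ 13/17 mod 31. 17⁻¹ ≡ 11 (mod 31) since 17·11 = 187 ≡ 1, so λ ≡ 19.
  x = λ² - 23 - 9 = 361 - 32 ≡ 19; y = λ·(23 - 19) - 14 ≡ 0. → (19, 0)
4P: (19, 0) + (9, 27). λ = (27 - 0)/(9 - 19) ≡ 27/21 mod 31. 21⁻¹ ≡ 3 (mod 31) since 21·3 = 63 ≡ 1, so λ ≡ 19.
  x = λ² - 19 - 9 = 361 - 28 ≡ 23; y = λ·(19 - 23) - 0 ≡ 17. → (23, 17)
5P: (23, 17) + (9, 27). λ = (27 - 17)/(9 - 23) ≡ 10/17 mod 31. 17⁻¹ ≡ 11 (mod 31), so λ ≡ 17.
  x = λ² - 23 - 9 = 289 - 32 ≡ 9; y = λ·(23 - 9) - 17 ≡ 4. → (9, 4)
6P: (9, 4) + (9, 27): same x and y₁ ≡ -y₂, so the sum is O.
6P = O, so the order is 6.

6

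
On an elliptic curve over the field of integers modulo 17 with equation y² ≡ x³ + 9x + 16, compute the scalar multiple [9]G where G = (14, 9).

Repeated addition: build up to 9G.
2G: tangent at (14, 9): λ = (3·14² + 9)/(2·9) ≡ 2/1. 1⁻¹ ≡ 1 (mod 17) since 1·1 = 1 ≡ 1, so λ ≡ 2·1 ≡ 2.
  x = λ² - 14 - 14 = 4 - 28 ≡ 10; y = λ·(14 - 10) - 9 ≡ 16. → (10, 16)
3G: (10, 16) + (14, 9). λ = (9 - 16)/(14 - 10) ≡ 10/4 mod 17. 4⁻¹ ≡ 13 (mod 17), so λ ≡ 11.
  x = λ² - 10 - 14 = 121 - 24 ≡ 12; y = λ·(10 - 12) - 16 ≡ 13. → (12, 13)
4G: (12, 13) + (14, 9). λ = (9 - 13)/(14 - 12) ≡ 13/2 mod 17. 2⁻¹ ≡ 9 (mod 17) since 2·9 = 18 ≡ 1, so λ ≡ 15.
  x = λ² - 12 - 14 = 225 - 26 ≡ 12; y = λ·(12 - 12) - 13 ≡ 4. → (12, 4)
5G: (12, 4) + (14, 9). λ = (9 - 4)/(14 - 12) ≡ 5/2 mod 17. 2⁻¹ ≡ 9 (mod 17), so λ ≡ 11.
  x = λ² - 12 - 14 = 121 - 26 ≡ 10; y = λ·(12 - 10) - 4 ≡ 1. → (10, 1)
6G: (10, 1) + (14, 9). λ = (9 - 1)/(14 - 10) ≡ 8/4 mod 17. 4⁻¹ ≡ 13 (mod 17) since 4·13 = 52 ≡ 1, so λ ≡ 2.
  x = λ² - 10 - 14 = 4 - 24 ≡ 14; y = λ·(10 - 14) - 1 ≡ 8. → (14, 8)
7G: (14, 8) + (14, 9): same x and y₁ ≡ -y₂, so the sum is the point at infinity.
8G: the point at infinity + (14, 9) = (14, 9) (identity).
9G: tangent at (14, 9): λ = (3·14² + 9)/(2·9) ≡ 2/1. 1⁻¹ ≡ 1 (mod 17), so λ ≡ 2·1 ≡ 2.
  x = λ² - 14 - 14 = 4 - 28 ≡ 10; y = λ·(14 - 10) - 9 ≡ 16. → (10, 16)

(10, 16)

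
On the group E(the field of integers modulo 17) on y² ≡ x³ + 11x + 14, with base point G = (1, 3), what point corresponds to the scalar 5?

Double-and-add on 5 = (101)₂. Start with G = (1, 3) for the leading 1-bit.
double: tangent at (1, 3): λ = (3·1² + 11)/(2·3) ≡ 14/6. 6⁻¹ ≡ 3 (mod 17), so λ ≡ 14·3 ≡ 8.
  x = λ² - 1 - 1 = 64 - 2 ≡ 11; y = λ·(1 - 11) - 3 ≡ 2. → (11, 2)
double: tangent at (11, 2): λ = (3·11² + 11)/(2·2) ≡ 0/4. 4⁻¹ ≡ 13 (mod 17), so λ ≡ 0·13 ≡ 0.
  x = λ² - 11 - 11 = 0 - 22 ≡ 12; y = λ·(11 - 12) - 2 ≡ 15. → (12, 15)
add G: (12, 15) + (1, 3). λ = (3 - 15)/(1 - 12) ≡ 5/6 mod 17. 6⁻¹ ≡ 3 (mod 17), so λ ≡ 15.
  x = λ² - 12 - 1 = 225 - 13 ≡ 8; y = λ·(12 - 8) - 15 ≡ 11. → (8, 11)

(8, 11)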